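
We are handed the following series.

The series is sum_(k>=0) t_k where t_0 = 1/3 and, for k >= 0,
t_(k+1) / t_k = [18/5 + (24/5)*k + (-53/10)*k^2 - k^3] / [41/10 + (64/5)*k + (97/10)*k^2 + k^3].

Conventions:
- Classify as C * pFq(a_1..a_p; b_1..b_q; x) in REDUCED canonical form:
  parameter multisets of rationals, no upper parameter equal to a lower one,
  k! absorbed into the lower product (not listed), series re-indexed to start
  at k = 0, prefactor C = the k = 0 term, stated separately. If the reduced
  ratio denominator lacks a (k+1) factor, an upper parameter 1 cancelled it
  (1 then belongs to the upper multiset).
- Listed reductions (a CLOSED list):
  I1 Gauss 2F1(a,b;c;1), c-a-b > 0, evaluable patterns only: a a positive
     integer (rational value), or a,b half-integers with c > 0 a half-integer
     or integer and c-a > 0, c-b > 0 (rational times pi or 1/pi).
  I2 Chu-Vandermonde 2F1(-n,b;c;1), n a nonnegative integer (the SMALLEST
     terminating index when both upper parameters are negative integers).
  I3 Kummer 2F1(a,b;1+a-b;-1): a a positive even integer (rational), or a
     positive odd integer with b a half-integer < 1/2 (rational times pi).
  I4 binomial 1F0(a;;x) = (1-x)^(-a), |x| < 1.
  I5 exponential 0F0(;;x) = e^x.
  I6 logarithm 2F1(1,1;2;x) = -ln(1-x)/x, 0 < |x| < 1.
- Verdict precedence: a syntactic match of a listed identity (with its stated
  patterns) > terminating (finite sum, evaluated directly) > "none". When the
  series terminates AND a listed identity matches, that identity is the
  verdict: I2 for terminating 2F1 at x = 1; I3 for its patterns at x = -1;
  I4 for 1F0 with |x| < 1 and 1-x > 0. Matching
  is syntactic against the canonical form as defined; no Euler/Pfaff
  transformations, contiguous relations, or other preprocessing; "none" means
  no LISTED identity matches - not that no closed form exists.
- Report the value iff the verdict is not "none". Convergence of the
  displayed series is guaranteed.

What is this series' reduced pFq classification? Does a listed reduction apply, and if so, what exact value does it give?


With C = 1/3: the canonical form is 2F1(-6/5, 6; 41/5; -1). Verdict at x = -1: Kummer (I3) matches (x = -1; c = 41/5 equals 1+a-b for upper {-6/5, 6}: listed pattern). Hence: 403/625.

Structural cue: t_0 being 1/3, the ratio is unreduced: k + 1/2 divides both sides (C = 1/3).
Term ratio: r(k) = (-1) * (k-6/5) (k+6) / [(k+41/5) (k+1)] ; factor over Q: parameters, x = (-1), and C = 1/3.


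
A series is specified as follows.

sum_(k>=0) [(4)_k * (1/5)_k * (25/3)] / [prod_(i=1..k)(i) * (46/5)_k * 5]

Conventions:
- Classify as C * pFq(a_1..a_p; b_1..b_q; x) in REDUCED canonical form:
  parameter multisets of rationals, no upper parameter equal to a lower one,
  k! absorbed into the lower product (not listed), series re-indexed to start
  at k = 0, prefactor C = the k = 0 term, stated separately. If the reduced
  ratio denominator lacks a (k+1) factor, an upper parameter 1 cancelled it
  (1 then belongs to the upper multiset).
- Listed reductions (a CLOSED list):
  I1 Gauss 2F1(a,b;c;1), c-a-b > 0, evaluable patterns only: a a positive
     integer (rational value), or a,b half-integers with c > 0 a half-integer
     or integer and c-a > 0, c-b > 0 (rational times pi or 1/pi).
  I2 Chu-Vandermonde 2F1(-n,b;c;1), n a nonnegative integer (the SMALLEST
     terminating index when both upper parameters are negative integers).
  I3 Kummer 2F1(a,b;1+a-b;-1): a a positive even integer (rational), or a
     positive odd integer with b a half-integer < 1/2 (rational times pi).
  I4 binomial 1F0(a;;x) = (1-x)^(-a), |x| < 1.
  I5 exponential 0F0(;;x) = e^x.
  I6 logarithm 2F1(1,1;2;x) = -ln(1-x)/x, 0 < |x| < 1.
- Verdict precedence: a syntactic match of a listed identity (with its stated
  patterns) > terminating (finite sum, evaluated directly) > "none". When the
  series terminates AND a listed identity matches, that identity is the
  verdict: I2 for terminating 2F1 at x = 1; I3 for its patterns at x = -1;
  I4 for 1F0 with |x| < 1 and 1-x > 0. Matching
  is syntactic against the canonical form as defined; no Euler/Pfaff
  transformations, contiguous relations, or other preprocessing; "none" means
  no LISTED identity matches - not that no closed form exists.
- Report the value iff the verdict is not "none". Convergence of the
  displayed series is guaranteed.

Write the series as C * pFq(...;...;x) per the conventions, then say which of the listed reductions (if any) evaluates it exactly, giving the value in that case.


Prefactor 5/3, argument 1: 2F1 with upper {1/5, 4} over lower {46/5}. Verdict: Gauss's theorem (I1) applies (x = 1: the Gamma ratio telescopes since c-a-b = 5 > 0 and a = 4 in Z>0). Its exact value is 16523/8750.

Key step: t_0 = 5/3 here, and the constant factors (C = 5/3) combine into one prefactor.
Consecutive-term ratio: r(k) = 1 * (k+1/5) (k+4) / [(k+46/5) (k+1)] - rational in k. x = 1; t_0 = 5/3; negate the roots.


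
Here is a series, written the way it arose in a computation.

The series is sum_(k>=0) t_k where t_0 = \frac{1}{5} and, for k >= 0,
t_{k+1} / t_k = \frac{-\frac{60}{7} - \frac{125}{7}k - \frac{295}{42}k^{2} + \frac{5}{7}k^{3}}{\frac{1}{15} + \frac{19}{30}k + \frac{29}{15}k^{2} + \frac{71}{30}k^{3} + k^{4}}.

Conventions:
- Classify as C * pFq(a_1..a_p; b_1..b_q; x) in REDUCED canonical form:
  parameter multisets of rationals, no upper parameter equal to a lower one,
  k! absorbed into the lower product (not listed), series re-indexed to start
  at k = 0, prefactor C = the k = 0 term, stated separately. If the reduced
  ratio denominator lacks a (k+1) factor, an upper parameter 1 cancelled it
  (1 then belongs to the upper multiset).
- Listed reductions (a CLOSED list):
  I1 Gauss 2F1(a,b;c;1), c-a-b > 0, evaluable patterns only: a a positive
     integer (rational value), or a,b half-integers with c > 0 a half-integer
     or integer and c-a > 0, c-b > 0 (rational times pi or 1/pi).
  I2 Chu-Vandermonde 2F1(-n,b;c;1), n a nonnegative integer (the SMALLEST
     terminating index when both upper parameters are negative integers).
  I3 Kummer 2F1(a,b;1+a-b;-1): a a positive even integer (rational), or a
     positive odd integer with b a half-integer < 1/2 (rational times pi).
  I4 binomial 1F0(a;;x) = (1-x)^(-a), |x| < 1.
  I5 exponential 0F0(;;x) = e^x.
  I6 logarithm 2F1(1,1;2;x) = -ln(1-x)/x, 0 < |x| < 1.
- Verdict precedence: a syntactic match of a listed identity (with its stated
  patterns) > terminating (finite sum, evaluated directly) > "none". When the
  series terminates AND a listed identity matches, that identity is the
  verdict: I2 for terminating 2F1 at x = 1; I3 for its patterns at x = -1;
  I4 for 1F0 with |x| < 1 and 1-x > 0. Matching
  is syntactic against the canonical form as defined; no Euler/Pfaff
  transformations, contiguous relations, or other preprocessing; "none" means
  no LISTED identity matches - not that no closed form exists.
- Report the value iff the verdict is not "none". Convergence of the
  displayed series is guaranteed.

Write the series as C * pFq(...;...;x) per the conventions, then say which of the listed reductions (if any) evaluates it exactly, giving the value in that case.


Classification (C = \frac{1}{5}): 2F2 with upper {-12, \frac{3}{2}}, lower {\frac{1}{5}, \frac{1}{2}}, argument x = \frac{5}{7}. Verdict: terminating. (-12)_k vanishes past k = 12, leaving a 13-term sum, computed directly. Value: \frac{28650697095682048456534237}{18451164432810743384002560}.

The tell: with t_0 = \frac{1}{5}, cancel k + 2/3 from the displayed ratio first; then prefactor 1/5.
Step ratio: r(k) = \frac{5}{7} * (k-12) (k+\frac{3}{2}) / [(k+\frac{1}{5}) (k+\frac{1}{2}) (k+1)] ; factor over Q: parameters, x = \frac{5}{7}, and C = \frac{1}{5}.


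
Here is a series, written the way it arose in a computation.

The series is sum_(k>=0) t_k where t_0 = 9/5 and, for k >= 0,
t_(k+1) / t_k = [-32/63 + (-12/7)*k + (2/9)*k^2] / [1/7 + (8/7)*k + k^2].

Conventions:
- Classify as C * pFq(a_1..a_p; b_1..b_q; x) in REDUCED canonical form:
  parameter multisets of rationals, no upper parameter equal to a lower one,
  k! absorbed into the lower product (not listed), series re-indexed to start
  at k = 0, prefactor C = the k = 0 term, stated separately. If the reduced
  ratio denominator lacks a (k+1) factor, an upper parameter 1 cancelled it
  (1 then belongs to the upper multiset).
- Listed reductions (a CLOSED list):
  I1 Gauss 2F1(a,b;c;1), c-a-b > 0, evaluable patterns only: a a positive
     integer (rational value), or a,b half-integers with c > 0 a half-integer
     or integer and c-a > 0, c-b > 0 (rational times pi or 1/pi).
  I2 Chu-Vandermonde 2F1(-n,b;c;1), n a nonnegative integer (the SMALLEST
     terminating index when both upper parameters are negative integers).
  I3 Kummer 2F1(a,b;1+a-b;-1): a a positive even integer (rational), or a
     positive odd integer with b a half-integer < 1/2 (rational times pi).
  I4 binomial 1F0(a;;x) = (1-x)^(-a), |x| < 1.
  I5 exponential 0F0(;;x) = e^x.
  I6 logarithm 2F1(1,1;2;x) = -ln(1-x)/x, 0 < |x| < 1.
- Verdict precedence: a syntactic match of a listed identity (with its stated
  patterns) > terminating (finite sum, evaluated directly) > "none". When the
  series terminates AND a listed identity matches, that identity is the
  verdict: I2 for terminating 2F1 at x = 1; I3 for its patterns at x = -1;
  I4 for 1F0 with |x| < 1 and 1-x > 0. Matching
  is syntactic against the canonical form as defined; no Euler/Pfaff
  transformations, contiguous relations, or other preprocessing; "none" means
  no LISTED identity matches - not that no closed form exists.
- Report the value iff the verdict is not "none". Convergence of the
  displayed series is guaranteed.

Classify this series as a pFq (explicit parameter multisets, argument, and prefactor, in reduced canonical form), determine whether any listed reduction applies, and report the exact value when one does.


Key observation: x = (2/9) and the expanded ratio factors over Q; prefactor 9/5, roots give parameters.
Ratio: r(k) = (2/9) * (k-8) (k+2/7) / [(k+1/7) (k+1)] ; factor over Q: parameters, x = (2/9), and C = 9/5.

Classification (C = 9/5): 2F1 with upper {-8, 2/7}, lower {1/7}, argument x = 2/9. Verdict: terminating at k = 8: the factor (-8)_k kills every later term; summing the 9 survivors is exact. Its exact value is -2762270172461/2733666073875.


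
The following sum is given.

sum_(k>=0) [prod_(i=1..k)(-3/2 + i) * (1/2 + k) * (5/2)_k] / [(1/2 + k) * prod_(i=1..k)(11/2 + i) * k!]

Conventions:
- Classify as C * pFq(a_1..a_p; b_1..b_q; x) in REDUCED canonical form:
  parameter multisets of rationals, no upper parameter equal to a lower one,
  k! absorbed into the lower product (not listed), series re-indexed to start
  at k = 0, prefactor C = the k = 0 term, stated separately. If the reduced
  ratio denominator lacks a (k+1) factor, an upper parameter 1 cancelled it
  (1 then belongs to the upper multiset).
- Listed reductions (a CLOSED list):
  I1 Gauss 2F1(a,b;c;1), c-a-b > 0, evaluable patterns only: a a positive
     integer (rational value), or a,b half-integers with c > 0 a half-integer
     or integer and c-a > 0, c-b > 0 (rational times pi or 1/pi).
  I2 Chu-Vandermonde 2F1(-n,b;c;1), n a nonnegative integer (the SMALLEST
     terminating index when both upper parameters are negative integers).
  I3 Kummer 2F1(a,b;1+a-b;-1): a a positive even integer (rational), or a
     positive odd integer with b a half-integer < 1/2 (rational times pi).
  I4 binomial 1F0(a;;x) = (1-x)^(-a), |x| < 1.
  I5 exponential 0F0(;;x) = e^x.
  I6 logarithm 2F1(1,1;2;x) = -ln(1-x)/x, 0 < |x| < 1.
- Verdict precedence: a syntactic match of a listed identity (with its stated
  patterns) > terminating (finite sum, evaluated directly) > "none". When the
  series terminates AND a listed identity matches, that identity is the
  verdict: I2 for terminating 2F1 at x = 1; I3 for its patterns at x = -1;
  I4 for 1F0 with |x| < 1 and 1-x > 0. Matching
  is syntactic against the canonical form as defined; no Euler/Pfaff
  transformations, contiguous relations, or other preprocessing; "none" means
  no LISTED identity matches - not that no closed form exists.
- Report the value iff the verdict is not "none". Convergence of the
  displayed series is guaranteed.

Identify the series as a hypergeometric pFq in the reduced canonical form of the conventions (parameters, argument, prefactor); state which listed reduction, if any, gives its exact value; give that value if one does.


This is 1 * 2F1(-1/2, 5/2; 13/2; 1) in reduced canonical form. Verdict: this is Gauss (I1, half-integer pattern) (x = 1; upper {-1/2, 5/2} half-integers, c = 13/2 in the evaluable pattern). Sum: (8085/32768) * pi.

Key step: t_0 being 1, k + 1/2 divides numerator and denominator alike; C = 1, x = 1 after cancelling.
Consecutive-term ratio: r(k) = 1 * (k-1/2) (k+5/2) / [(k+13/2) (k+1)] - rational in k, leading ratio 1; with t_0 = 1, classification follows.


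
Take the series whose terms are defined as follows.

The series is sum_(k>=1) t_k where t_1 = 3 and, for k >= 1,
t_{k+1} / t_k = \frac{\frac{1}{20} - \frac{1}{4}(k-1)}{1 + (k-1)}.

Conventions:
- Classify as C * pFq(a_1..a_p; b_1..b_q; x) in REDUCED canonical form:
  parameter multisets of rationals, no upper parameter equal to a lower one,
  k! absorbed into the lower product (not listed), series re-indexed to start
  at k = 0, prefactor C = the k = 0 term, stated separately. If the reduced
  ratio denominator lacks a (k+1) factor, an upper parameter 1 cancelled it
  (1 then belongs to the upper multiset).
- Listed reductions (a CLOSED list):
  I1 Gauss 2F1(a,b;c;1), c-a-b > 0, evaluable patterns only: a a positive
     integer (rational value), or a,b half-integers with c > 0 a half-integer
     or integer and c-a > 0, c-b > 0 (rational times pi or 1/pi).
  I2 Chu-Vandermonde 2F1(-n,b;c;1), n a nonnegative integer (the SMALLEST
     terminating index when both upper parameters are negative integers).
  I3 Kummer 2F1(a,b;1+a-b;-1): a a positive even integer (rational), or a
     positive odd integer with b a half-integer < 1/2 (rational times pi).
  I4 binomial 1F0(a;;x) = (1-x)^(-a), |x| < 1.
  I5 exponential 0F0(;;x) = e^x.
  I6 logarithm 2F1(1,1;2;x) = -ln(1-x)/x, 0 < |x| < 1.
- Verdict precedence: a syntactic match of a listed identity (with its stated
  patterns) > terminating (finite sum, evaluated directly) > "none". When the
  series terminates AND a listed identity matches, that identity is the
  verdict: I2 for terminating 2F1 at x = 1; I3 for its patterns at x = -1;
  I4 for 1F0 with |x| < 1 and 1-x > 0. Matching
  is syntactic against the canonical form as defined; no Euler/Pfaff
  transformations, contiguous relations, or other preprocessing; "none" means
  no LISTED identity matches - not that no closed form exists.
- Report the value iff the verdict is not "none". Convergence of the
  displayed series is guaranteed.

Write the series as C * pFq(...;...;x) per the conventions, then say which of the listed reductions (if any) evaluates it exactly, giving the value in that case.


Canonical form: C = 3 times 1F0 with upper {-\frac{1}{5}}, lower {-}, x = -\frac{1}{4}. Verdict (x = -\frac{1}{4}): the binomial series (I4) applies (the 1F0 binomial series: exponent 1/5, x = -\frac{1}{4}). Its exact value is 3 \cdot \left(\frac{5}{4}\right)^{\frac{1}{5}}.

First insight: with t_0 = 3, roots of the ratio polynomials (prefactor 3) are the negated parameters.
Consecutive-term ratio: r(k) = -\frac{1}{4} * (k-\frac{1}{5}) / [(k+1)] - rational; roots negated = parameters, x = -\frac{1}{4}, C = 3.


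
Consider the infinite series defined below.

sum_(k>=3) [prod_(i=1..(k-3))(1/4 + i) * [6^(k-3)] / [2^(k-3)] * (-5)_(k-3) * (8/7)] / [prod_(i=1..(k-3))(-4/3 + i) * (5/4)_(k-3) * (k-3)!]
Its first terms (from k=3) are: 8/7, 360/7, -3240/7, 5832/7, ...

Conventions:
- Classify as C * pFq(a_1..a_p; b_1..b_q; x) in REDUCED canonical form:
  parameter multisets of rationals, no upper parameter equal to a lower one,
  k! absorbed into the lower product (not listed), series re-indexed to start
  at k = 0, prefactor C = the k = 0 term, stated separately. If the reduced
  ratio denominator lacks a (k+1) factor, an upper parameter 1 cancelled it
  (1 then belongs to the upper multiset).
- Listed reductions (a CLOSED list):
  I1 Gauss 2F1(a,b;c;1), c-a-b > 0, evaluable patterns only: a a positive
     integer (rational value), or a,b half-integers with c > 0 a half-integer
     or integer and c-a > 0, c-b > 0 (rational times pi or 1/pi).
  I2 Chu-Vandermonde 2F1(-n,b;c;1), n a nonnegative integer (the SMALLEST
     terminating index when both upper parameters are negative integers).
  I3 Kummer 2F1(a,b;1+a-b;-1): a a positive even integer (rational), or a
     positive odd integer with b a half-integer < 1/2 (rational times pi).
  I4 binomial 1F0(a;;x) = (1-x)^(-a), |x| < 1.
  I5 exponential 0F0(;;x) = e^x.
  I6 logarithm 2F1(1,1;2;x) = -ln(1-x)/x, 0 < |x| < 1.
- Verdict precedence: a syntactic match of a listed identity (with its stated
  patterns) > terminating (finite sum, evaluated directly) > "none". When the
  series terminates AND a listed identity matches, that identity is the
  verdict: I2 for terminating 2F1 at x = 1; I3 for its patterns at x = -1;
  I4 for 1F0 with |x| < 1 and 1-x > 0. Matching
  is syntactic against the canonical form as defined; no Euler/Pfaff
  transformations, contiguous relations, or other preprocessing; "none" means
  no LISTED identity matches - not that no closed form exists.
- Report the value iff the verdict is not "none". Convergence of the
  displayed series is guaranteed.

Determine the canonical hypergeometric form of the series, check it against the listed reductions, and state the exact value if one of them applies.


With C = 8/7: the canonical form is 1F1(-5; -1/3; 3). Verdict: terminating - upper parameter -5 makes this a finite sum (last index 5), evaluated exactly. Exact value: 11897/385.

Structural cue: t_0 = 8/7 here, and the lower running product (C = 8/7, x = 3) is a rising factorial.
Step ratio: r(k) = 3 * (k-5) / [(k-1/3) (k+1)] - rational in k, leading ratio 3; with t_0 = 8/7, classification follows.


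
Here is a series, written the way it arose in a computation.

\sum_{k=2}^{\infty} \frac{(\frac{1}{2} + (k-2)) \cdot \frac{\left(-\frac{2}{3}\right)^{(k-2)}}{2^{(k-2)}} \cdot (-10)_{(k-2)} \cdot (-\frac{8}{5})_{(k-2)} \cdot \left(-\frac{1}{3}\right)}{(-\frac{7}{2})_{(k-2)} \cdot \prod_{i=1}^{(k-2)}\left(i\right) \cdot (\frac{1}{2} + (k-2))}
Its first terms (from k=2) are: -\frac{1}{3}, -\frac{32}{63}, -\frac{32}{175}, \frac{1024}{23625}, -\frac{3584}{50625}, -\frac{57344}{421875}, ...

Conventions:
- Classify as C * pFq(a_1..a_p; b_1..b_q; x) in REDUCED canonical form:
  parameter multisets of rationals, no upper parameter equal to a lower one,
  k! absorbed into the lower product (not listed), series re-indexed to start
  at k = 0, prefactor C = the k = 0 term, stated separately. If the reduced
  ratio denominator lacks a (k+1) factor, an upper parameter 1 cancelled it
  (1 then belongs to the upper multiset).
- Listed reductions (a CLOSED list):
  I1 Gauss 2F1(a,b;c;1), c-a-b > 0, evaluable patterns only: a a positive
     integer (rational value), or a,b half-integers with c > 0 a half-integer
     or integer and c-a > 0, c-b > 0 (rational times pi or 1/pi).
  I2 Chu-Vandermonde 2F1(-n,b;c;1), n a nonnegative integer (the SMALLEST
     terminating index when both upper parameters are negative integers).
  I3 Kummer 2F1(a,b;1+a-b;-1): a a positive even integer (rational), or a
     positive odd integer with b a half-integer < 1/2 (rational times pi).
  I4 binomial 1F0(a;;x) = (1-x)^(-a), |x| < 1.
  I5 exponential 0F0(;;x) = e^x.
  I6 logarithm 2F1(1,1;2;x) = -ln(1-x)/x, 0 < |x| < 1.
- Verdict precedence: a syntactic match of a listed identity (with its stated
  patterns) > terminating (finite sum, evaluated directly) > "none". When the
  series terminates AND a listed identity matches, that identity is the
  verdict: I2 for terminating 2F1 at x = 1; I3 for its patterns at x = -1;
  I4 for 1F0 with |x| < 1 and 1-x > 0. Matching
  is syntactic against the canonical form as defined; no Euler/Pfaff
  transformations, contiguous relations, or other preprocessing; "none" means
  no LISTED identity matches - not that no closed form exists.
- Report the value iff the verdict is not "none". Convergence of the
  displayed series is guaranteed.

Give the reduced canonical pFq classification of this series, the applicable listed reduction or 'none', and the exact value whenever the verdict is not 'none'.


Prefactor -\frac{1}{3}, argument -\frac{1}{3}: 2F1 with upper {-10, -\frac{8}{5}} over lower {-\frac{7}{2}}. Verdict: terminating (-10 upstairs). 11 nonzero terms in all; added directly. Exact value: -\frac{131987313351941}{100913818359375}.

First insight: from the first term -\frac{1}{3}: the factor k + 1/2 cancels (top and bottom), leaving prefactor -1/3.
Consecutive-term ratio: r(k) = -\frac{1}{3} * (k-10) (k-\frac{8}{5}) / [(k-\frac{7}{2}) (k+1)] - poly over poly, x = -\frac{1}{3} from leading terms; C = -\frac{1}{3} at k = 0.


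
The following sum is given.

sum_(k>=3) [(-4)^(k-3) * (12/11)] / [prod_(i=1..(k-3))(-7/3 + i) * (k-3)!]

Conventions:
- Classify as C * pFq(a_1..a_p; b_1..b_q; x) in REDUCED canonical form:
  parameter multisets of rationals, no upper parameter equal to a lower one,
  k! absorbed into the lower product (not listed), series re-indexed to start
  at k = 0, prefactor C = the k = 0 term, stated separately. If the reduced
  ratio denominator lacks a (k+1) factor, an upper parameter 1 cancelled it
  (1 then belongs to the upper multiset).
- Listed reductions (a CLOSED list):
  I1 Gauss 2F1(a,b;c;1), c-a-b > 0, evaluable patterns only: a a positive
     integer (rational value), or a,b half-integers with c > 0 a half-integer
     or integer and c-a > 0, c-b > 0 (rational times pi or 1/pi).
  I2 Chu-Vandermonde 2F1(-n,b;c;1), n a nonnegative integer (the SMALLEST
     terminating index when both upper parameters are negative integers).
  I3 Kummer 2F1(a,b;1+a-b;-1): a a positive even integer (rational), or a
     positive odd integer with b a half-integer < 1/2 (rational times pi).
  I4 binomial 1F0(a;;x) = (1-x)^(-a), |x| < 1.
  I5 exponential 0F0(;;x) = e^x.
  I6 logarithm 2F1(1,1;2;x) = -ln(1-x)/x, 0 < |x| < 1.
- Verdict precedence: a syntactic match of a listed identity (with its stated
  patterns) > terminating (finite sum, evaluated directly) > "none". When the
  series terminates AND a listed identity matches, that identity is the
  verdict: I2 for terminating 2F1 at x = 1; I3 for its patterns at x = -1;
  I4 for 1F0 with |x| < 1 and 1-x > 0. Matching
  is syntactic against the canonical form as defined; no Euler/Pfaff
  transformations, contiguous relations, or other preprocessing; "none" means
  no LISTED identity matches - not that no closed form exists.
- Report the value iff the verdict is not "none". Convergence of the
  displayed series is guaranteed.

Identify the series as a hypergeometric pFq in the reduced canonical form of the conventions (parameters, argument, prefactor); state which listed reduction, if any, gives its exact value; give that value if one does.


This is 12/11 * 0F1(-; -4/3; -4) in reduced canonical form. Verdict: none here - no I1-I6 shape fits x = -4 with lower {-4/3}.

First insight: with t_0 = 12/11, the lower running product (C = 12/11) is a rising factorial.
Term ratio: r(k) = (-4) * 1 / [(k-4/3) (k+1)] - rational in k. x = (-4); t_0 = 12/11; negate the roots.


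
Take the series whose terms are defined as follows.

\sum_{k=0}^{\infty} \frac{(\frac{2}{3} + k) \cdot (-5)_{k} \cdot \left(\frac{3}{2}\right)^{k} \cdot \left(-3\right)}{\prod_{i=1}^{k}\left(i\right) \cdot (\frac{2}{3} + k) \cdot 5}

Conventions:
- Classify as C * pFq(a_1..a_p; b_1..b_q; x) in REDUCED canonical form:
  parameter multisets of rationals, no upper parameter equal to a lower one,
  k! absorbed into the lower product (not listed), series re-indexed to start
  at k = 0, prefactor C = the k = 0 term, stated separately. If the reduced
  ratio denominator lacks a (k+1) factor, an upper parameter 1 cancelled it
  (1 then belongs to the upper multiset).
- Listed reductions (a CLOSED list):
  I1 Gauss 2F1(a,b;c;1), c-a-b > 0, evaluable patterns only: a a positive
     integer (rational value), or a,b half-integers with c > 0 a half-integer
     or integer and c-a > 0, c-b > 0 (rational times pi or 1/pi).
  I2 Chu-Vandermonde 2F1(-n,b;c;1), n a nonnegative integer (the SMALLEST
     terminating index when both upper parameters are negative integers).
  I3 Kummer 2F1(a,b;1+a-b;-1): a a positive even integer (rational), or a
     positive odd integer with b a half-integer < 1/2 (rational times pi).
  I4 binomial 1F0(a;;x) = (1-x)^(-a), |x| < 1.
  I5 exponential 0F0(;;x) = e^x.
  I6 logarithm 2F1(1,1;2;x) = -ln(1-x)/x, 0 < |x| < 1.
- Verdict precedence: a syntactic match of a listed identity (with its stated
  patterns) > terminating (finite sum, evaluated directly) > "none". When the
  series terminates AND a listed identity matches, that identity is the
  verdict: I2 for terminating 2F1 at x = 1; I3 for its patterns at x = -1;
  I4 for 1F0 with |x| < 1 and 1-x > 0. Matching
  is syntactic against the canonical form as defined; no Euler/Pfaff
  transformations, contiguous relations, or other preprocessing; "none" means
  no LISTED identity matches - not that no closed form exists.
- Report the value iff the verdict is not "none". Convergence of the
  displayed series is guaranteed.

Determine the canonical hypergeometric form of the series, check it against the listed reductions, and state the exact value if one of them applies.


With C = -\frac{3}{5}: the canonical form is 1F0(-5; -; \frac{3}{2}). Verdict: terminating - no listed pattern fits, but -5 in the upper list cuts the series at k = 5; direct evaluation. Hence: \frac{3}{160}.

Key observation: t_0 being -\frac{3}{5}, the product of the first k integers (C = -3/5, x = 3/2) is k!.
Step ratio: r(k) = \frac{3}{2} * (k-5) / [(k+1)] - poly over poly, x = \frac{3}{2} from leading terms; C = -\frac{3}{5} at k = 0.


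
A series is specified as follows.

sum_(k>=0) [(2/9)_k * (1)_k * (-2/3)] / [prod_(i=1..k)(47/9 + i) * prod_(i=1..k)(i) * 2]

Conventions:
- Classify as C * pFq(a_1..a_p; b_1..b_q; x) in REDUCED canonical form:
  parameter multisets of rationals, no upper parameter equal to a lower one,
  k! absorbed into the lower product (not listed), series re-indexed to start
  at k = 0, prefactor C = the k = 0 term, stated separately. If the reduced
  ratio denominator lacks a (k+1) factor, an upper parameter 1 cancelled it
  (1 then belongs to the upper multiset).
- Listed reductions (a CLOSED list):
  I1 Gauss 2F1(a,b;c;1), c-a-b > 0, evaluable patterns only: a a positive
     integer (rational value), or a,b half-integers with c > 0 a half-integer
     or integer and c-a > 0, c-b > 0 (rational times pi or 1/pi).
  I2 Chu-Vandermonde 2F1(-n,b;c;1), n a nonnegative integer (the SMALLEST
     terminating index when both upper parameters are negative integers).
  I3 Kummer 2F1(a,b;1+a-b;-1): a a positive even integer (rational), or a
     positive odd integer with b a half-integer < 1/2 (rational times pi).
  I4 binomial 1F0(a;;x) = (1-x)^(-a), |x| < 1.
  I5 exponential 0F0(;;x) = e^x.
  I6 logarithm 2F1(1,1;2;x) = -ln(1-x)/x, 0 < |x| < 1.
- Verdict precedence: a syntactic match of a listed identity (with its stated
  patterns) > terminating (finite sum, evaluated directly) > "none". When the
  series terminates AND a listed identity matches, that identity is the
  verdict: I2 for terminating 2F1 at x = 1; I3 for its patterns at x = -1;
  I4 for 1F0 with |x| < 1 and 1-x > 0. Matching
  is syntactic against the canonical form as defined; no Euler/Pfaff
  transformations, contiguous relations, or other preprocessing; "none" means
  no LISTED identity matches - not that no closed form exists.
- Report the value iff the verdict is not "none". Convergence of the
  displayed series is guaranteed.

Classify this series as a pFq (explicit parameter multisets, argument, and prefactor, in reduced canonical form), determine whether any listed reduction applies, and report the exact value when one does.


The series (x = 1) is 2F1: upper {2/9, 1}, lower {56/9}, prefactor -1/3. Verdict: Gauss (I1, integer-parameter pattern) matches (x = 1: the Gamma ratio telescopes since c-a-b = 5 > 0 and a = 1 in Z>0). Value: -47/135.

First insight: with t_0 = -1/3, the product of the first k integers (C = -1/3, x = 1) is k!.
Consecutive-term ratio: r(k) = 1 * (k+2/9) (k+1) / [(k+56/9) (k+1)] - rational in k. x = 1; t_0 = -1/3; negate the roots.


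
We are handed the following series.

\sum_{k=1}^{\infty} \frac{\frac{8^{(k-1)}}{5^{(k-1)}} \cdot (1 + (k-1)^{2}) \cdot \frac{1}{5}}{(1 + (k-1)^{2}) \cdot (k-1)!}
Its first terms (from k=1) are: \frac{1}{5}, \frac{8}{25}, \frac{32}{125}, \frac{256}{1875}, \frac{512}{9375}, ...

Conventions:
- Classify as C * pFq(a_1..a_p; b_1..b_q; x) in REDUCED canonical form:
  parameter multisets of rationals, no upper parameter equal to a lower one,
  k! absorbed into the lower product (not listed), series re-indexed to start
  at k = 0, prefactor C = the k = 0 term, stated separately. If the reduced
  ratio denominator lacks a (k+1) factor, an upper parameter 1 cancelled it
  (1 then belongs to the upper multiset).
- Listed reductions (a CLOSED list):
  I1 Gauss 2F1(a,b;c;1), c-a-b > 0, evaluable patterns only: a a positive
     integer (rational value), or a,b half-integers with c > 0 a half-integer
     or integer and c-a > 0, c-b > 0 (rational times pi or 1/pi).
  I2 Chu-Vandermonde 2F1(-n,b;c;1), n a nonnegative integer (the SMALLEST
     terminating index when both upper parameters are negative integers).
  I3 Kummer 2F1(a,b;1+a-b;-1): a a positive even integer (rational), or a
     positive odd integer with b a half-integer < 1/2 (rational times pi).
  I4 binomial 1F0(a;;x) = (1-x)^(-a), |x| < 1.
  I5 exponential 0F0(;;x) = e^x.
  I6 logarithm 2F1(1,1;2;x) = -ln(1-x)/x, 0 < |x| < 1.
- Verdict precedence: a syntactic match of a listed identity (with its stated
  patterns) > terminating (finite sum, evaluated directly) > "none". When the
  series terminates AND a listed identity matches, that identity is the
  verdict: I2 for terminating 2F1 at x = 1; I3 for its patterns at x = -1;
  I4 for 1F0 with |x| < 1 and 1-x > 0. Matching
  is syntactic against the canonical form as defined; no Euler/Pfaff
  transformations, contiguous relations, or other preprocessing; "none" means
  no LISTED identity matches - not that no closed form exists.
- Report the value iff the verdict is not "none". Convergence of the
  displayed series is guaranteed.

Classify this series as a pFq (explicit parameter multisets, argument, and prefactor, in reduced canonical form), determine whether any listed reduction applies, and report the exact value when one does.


Canonical form: C = \frac{1}{5} times 0F0 with upper {-}, lower {-}, x = \frac{8}{5}. Verdict: exponential (I5) fires (the 0F0 exponential series at x = \frac{8}{5}). Its exact value is \frac{1}{5} \cdot e^{\frac{8}{5}}.

Structural cue: from the first term \frac{1}{5}: the factor k^2 + 1 cancels (top and bottom), leaving prefactor 1/5.
Consecutive-term ratio: r(k) = \frac{8}{5} * 1 / [(k+1)] - rational in k, leading ratio \frac{8}{5}; with t_0 = \frac{1}{5}, classification follows.


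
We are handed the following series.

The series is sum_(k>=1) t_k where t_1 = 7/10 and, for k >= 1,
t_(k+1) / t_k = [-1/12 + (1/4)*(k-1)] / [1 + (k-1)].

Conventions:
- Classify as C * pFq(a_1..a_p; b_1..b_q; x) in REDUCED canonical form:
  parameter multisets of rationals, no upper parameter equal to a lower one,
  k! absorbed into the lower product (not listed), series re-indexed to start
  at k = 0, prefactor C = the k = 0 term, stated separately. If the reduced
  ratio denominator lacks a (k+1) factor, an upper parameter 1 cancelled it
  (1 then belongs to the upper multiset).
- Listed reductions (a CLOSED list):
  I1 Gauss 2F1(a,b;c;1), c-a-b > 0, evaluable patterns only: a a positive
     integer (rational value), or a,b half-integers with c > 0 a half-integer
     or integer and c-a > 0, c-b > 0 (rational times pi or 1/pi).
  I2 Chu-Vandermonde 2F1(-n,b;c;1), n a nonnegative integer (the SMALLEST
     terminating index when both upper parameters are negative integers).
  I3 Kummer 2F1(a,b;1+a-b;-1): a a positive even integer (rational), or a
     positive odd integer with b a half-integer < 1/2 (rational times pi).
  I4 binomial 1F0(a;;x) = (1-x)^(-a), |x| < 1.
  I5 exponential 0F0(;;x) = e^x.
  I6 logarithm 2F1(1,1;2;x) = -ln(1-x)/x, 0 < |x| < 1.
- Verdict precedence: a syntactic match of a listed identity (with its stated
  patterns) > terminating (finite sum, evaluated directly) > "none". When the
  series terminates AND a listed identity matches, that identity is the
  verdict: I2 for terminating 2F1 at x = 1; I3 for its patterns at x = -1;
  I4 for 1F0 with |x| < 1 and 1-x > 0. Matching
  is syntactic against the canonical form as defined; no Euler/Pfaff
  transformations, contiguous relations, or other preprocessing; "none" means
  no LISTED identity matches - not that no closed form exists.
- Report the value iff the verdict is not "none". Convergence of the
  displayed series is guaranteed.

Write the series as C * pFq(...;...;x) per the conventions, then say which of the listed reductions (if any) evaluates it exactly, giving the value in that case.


x = 1/4 here; the reduced form reads 1F0, upper {-1/3}, lower {-}, C = 7/10. Verdict: the binomial series (I4) matches (the 1F0 binomial series: exponent 1/3, x = 1/4). Hence: (7/10) * (3/4)^(1/3).

Structural cue: x = (1/4) and factor the ratio over Q (C = 7/10): negated roots = parameters.
Term ratio: r(k) = (1/4) * (k-1/3) / [(k+1)] - rational in k, leading ratio (1/4); with t_0 = 7/10, classification follows.


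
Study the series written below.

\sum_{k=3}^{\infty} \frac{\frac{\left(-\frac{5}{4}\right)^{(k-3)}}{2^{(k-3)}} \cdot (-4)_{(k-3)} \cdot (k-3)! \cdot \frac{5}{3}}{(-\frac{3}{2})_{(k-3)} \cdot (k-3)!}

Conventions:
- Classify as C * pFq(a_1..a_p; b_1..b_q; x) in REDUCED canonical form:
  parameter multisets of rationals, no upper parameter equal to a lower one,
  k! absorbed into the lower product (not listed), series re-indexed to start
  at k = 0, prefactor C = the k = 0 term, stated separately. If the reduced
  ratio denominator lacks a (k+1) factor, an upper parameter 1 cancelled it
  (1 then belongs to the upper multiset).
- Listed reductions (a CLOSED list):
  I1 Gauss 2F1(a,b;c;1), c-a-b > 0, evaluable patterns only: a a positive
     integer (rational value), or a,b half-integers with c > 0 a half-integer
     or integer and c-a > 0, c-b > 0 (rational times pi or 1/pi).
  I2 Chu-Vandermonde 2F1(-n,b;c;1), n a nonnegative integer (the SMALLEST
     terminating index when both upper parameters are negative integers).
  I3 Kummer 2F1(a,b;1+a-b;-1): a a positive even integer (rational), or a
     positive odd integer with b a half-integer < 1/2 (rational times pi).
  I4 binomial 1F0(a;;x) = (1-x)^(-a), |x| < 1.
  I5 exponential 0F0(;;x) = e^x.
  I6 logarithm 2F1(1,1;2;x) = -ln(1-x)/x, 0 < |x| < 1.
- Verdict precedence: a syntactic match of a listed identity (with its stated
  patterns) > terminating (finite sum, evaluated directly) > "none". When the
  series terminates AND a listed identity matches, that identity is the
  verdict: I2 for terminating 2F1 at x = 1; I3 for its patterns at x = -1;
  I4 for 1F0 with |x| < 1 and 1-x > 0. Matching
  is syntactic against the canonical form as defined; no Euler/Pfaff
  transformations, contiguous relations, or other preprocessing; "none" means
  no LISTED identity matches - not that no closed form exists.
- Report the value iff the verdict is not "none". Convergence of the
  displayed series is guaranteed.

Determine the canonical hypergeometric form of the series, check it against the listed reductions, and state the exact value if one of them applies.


At argument -\frac{5}{8}: a 2F1 with upper {-4, 1}, lower {-\frac{3}{2}}, scaled by C = \frac{5}{3}. Verdict: terminating - the sum ends at index 4 because -4 is a negative integer; exact evaluation follows. Exact value: \frac{4435}{96}.

First insight: t_0 being \frac{5}{3}, the factorial ratio (C = 5/3, x = -5/8) (k+a-1)!/(a-1)! is a rising factorial (a)_k.
Step ratio: r(k) = -\frac{5}{8} * (k-4) (k+1) / [(k-\frac{3}{2}) (k+1)] - rational in k, leading ratio -\frac{5}{8}; with t_0 = \frac{5}{3}, classification follows.


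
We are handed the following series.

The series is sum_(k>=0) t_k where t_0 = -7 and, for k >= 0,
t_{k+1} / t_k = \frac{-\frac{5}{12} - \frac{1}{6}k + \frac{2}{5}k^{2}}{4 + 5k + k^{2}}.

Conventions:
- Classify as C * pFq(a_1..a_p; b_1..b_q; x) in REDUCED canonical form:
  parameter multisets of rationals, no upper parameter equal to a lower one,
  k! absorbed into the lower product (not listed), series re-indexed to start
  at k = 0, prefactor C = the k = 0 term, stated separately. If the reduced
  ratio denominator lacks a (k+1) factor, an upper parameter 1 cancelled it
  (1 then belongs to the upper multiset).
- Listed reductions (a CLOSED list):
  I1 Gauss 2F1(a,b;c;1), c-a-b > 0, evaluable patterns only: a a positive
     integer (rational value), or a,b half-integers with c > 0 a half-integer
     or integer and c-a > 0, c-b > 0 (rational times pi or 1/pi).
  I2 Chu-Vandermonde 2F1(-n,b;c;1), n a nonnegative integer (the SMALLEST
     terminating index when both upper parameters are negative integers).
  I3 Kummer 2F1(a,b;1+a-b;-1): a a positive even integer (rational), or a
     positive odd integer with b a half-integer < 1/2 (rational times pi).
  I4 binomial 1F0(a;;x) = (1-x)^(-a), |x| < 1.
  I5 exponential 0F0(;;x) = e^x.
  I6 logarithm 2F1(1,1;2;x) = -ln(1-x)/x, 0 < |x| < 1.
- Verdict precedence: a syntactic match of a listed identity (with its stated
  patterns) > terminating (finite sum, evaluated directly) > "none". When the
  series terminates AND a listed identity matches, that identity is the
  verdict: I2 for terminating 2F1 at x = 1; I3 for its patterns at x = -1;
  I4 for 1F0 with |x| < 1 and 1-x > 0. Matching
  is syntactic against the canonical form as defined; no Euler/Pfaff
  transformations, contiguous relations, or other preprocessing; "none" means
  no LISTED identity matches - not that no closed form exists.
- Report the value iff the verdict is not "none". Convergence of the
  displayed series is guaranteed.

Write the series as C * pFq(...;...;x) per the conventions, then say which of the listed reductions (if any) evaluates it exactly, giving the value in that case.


This is -7 * 2F1(-\frac{5}{4}, \frac{5}{6}; 4; \frac{2}{5}) in reduced canonical form. Verdict: none here - no I1-I6 shape fits x = \frac{2}{5} with lower {4}.

Key step: from the first term -7: roots of the ratio polynomials (C = -7) are the negated parameters.
Step ratio: r(k) = \frac{2}{5} * (k-\frac{5}{4}) (k+\frac{5}{6}) / [(k+4) (k+1)] - rational in k, leading ratio \frac{2}{5}; with t_0 = -7, classification follows.


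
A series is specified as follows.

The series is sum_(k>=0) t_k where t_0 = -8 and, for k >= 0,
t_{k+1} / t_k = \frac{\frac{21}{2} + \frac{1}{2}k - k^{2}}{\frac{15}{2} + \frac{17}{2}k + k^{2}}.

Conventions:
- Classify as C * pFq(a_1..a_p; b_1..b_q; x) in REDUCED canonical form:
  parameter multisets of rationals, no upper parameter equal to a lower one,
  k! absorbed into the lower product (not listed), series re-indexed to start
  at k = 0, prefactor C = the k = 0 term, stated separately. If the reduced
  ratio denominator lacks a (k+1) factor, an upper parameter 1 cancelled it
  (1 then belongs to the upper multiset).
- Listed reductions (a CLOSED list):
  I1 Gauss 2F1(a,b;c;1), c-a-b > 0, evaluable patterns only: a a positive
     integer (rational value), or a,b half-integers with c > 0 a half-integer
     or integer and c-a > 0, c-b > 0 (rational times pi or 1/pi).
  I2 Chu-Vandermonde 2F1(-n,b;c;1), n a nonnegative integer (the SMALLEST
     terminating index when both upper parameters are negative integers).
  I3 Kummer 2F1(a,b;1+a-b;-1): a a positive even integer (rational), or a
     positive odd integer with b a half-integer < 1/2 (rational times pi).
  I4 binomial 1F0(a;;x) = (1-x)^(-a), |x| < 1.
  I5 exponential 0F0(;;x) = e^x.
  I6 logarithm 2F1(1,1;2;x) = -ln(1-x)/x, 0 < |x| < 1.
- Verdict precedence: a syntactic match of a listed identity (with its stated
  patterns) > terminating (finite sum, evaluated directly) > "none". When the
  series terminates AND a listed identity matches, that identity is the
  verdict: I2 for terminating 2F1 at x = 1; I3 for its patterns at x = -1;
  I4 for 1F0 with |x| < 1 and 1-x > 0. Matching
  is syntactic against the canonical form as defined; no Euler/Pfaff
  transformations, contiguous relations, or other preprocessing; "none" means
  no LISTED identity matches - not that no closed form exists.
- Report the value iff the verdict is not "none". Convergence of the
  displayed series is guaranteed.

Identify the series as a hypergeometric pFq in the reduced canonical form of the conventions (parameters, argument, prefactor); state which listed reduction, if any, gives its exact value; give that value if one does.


Reduced: x = -1, 2F1, upper = {-\frac{7}{2}, 3}, lower = {\frac{15}{2}}, C = -8. Verdict: Kummer (I3) fires (x = -1; c = \frac{15}{2} equals 1+a-b for upper {-\frac{7}{2}, 3}: listed pattern). Hence: \left(-\frac{9009}{1024}\right) \cdot \pi.

Key observation: from the first term -8: the expanded ratio factors over Q; C = -8, roots give parameters.
Term ratio: r(k) = -1 * (k-\frac{7}{2}) (k+3) / [(k+\frac{15}{2}) (k+1)] - rational in k. x = -1; t_0 = -8; negate the roots.
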